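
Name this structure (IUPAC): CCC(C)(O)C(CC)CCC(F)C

4-ethyl-7-fluoro-3-methyloctan-3-ol

The longest carbon chain that includes the –OH group has 8 carbons, so the parent hydride is octane.
The highest-priority functional group is an alcohol (–OH), so the name ends in -ol.
Number the chain so that numbering from this end puts the hydroxyl group at C-3 rather than C-6.
With this numbering: the hydroxyl at C-3; an ethyl group at C-4; a fluoro group at C-7; a methyl group at C-3.
Substituent prefixes are cited in alphabetical order (multiplying prefixes like di-/tri- are ignored for ordering).
Putting it together: 4-ethyl-7-fluoro-3-methyloctan-3-ol.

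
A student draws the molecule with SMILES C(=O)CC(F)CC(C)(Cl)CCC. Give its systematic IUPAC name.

The longest carbon chain that includes the –CHO group has 8 carbons, so the parent hydride is octane.
The principal characteristic group is an aldehyde (terminal –CHO), named with the suffix -al.
The numbering direction is chosen so that the aldehyde carbon is C-1 by definition.
With this numbering: a chloro group at C-5; a fluoro group at C-3; a methyl group at C-5.
Prefixes are listed alphabetically: chloro, fluoro, methyl.
Putting it together: 5-chloro-3-fluoro-5-methyloctanal.

5-chloro-3-fluoro-5-methyloctanal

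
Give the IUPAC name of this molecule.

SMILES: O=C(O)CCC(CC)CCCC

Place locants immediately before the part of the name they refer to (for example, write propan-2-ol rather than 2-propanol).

The longest chain bearing the –COOH group is 8 carbons long (octane).
The principal characteristic group is a carboxylic acid (terminal –COOH), named with the suffix -oic acid.
The numbering direction is chosen so that the carboxylic acid carbon is C-1 by definition.
With this numbering: an ethyl group at C-4.
Assembling the pieces gives 4-ethyloctanoic acid.

4-ethyloctanoic acid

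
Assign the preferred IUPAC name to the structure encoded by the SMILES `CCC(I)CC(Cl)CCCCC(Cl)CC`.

5,10-dichloro-3-iodododecane

The parent chain contains 12 carbons (dodecane).
The numbering direction is chosen so that the substituent locant set {3,5,10} is lower than {3,8,10} at the first point of difference.
This places chloro groups at C-5 and C-10; an iodo group at C-3.
The substituents are ordered alphabetically, ignoring any di-/tri- multipliers.
Assembling the pieces gives 5,10-dichloro-3-iodododecane.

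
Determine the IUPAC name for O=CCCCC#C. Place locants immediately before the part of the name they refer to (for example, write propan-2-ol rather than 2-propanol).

hex-5-ynal

The longest carbon chain that includes the –CHO group and the multiple bond has 6 carbons, so the parent hydride is hexane.
An aldehyde (terminal –CHO) is the principal characteristic group, giving the suffix -al.
There is one C≡C triple bond, indicated by the ending -yne.
The numbering direction is chosen so that the aldehyde carbon is C-1 by definition.
This places the triple bond between C-5 and C-6.
Putting it together: hex-5-ynal.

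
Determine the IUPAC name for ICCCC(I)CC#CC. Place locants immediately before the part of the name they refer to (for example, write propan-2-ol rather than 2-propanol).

The longest chain bearing the multiple bond is 8 carbons long (octane).
There is one C≡C triple bond, indicated by the ending -yne.
Choose the numbering such that numbering from this end puts the triple bond at C-2 rather than C-6.
This places the triple bond between C-2 and C-3; iodo groups at C-5 and C-8.
Assembling the pieces gives 5,8-diiodooct-2-yne.

5,8-diiodooct-2-yne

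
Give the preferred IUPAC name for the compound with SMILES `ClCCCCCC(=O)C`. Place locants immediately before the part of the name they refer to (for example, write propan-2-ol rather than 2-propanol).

7-chloroheptan-2-one

The longest chain bearing the carbonyl is 7 carbons long (heptane).
The highest-priority functional group is a ketone (C=O on an internal carbon), so the name ends in -one.
Choose the numbering such that numbering from this end puts the carbonyl group at C-2 rather than C-6.
That gives the carbonyl at C-2; a chloro group at C-7.
The name is 7-chloroheptan-2-one.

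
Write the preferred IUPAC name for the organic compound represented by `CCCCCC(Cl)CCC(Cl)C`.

2,5-dichlorodecane

The longest carbon chain is 10 atoms: the parent is decane.
Number the chain so that the substituent locant set {2,5} is lower than {6,9} at the first point of difference.
This places chloro groups at C-2 and C-5.
The name is 2,5-dichlorodecane.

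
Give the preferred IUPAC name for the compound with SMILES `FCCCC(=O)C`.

5-fluoropentan-2-one

The longest chain bearing the carbonyl is 5 carbons long (pentane).
A ketone (C=O on an internal carbon) is the principal characteristic group, giving the suffix -one.
The numbering direction is chosen so that numbering from this end puts the carbonyl group at C-2 rather than C-4.
This places the carbonyl at C-2; a fluoro group at C-5.
The name is 5-fluoropentan-2-one.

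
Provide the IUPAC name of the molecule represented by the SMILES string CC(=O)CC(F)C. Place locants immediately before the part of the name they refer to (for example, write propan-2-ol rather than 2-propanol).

4-fluoropentan-2-one

Counting along the main chain through the carbonyl gives 5 carbons: the parent is pentane.
The highest-priority functional group is a ketone (C=O on an internal carbon), so the name ends in -one.
Number the chain so that numbering from this end puts the carbonyl group at C-2 rather than C-4.
That gives the carbonyl at C-2; a fluoro group at C-4.
Assembling the pieces gives 4-fluoropentan-2-one.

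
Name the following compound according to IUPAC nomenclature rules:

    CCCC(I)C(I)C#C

Counting along the main chain through the multiple bond gives 7 carbons: the parent is heptane.
The chain contains a C≡C triple bond, so the unsaturation ending is -yne.
Number the chain so that numbering from this end puts the triple bond at C-1 rather than C-6.
This places the triple bond between C-1 and C-2; iodo groups at C-3 and C-4.
Putting it together: 3,4-diiodohept-1-yne.

3,4-diiodohept-1-yne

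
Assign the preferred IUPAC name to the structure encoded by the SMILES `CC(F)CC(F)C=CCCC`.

The longest carbon chain that includes the multiple bond has 9 carbons, so the parent hydride is nonane.
There is one C=C double bond, indicated by the ending -ene.
Number the chain so that numbering from this end puts the double bond at C-4 rather than C-5.
This places the double bond between C-4 and C-5; fluoro groups at C-6 and C-8.
Putting it together: 6,8-difluoronon-4-ene.

6,8-difluoronon-4-ene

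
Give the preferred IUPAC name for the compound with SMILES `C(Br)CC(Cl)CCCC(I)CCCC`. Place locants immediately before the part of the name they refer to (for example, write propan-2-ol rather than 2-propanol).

1-bromo-3-chloro-7-iodoundecane

The longest carbon chain is 11 atoms: the parent is undecane.
The numbering direction is chosen so that the substituent locant set {1,3,7} is lower than {5,9,11} at the first point of difference.
That gives a bromo group at C-1; a chloro group at C-3; an iodo group at C-7.
The substituents are ordered alphabetically, ignoring any di-/tri- multipliers.
The name is 1-bromo-3-chloro-7-iodoundecane.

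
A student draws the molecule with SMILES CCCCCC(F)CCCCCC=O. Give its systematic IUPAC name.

The longest chain bearing the –CHO group is 12 carbons long (dodecane).
The principal characteristic group is an aldehyde (terminal –CHO), named with the suffix -al.
Number the chain so that the aldehyde carbon is C-1 by definition.
With this numbering: a fluoro group at C-7.
The name is 7-fluorododecanal.

7-fluorododecanal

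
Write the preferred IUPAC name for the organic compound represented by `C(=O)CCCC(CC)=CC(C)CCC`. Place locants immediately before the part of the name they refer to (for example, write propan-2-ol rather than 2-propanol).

5-ethyl-7-methyldec-5-enal

The longest chain bearing the –CHO group and the multiple bond is 10 carbons long (decane).
The principal characteristic group is an aldehyde (terminal –CHO), named with the suffix -al.
There is one C=C double bond, indicated by the ending -ene.
Choose the numbering such that the aldehyde carbon is C-1 by definition.
That gives the double bond between C-5 and C-6; an ethyl group at C-5; a methyl group at C-7.
Prefixes are listed alphabetically: ethyl, methyl.
The name is 5-ethyl-7-methyldec-5-enal.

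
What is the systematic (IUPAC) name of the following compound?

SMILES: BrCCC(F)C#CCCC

The longest carbon chain that includes the multiple bond has 8 carbons, so the parent hydride is octane.
There is one C≡C triple bond, indicated by the ending -yne.
The numbering direction is chosen so that the substituent locant set {1,3} is lower than {6,8} at the first point of difference.
With this numbering: the triple bond between C-4 and C-5; a bromo group at C-1; a fluoro group at C-3.
Prefixes are listed alphabetically: bromo, fluoro.
The name is 1-bromo-3-fluorooct-4-yne.

1-bromo-3-fluorooct-4-yne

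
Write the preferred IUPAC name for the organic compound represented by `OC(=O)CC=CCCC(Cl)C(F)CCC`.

The longest carbon chain that includes the –COOH group and the multiple bond has 11 carbons, so the parent hydride is undecane.
A carboxylic acid (terminal –COOH) is the principal characteristic group, giving the suffix -oic acid.
The chain contains a C=C double bond, so the unsaturation ending is -ene.
The numbering direction is chosen so that the carboxylic acid carbon is C-1 by definition.
That gives the double bond between C-3 and C-4; a chloro group at C-7; a fluoro group at C-8.
The substituents are ordered alphabetically, ignoring any di-/tri- multipliers.
The name is 7-chloro-8-fluoroundec-3-enoic acid.

7-chloro-8-fluoroundec-3-enoic acid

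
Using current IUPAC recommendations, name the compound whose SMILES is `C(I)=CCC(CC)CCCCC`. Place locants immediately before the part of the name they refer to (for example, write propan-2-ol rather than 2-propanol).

4-ethyl-1-iodonon-1-ene

The longest carbon chain that includes the multiple bond has 9 carbons, so the parent hydride is nonane.
There is one C=C double bond, indicated by the ending -ene.
Number the chain so that numbering from this end puts the double bond at C-1 rather than C-8.
With this numbering: the double bond between C-1 and C-2; an ethyl group at C-4; an iodo group at C-1.
The substituents are ordered alphabetically, ignoring any di-/tri- multipliers.
Assembling the pieces gives 4-ethyl-1-iodonon-1-ene.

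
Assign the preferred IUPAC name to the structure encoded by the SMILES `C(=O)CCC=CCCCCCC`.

undec-4-enal

The longest carbon chain that includes the –CHO group and the multiple bond has 11 carbons, so the parent hydride is undecane.
The principal characteristic group is an aldehyde (terminal –CHO), named with the suffix -al.
The chain contains a C=C double bond, so the unsaturation ending is -ene.
Number the chain so that the aldehyde carbon is C-1 by definition.
This places the double bond between C-4 and C-5.
The name is undec-4-enal.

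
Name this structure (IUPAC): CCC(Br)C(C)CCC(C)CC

3-bromo-4,7-dimethylnonane

The longest continuous carbon chain has 9 atoms, so the parent hydride is nonane.
The numbering direction is chosen so that the substituent locant set {3,4,7} is lower than {3,6,7} at the first point of difference.
With this numbering: a bromo group at C-3; methyl groups at C-4 and C-7.
Substituent prefixes are cited in alphabetical order (multiplying prefixes like di-/tri- are ignored for ordering).
Assembling the pieces gives 3-bromo-4,7-dimethylnonane.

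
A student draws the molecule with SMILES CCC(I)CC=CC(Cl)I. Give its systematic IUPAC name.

The longest carbon chain that includes the multiple bond has 7 carbons, so the parent hydride is heptane.
The chain contains a C=C double bond, so the unsaturation ending is -ene.
The numbering direction is chosen so that numbering from this end puts the double bond at C-2 rather than C-5.
This places the double bond between C-2 and C-3; a chloro group at C-1; iodo groups at C-1 and C-5.
Substituent prefixes are cited in alphabetical order (multiplying prefixes like di-/tri- are ignored for ordering).
Putting it together: 1-chloro-1,5-diiodohept-2-ene.

1-chloro-1,5-diiodohept-2-ene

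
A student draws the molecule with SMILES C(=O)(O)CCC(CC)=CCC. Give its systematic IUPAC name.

4-ethylhept-4-enoic acid

The longest carbon chain that includes the –COOH group and the multiple bond has 7 carbons, so the parent hydride is heptane.
The highest-priority functional group is a carboxylic acid (terminal –COOH), so the name ends in -oic acid.
A C=C double bond in the chain gives the infix -ene-.
The numbering direction is chosen so that the carboxylic acid carbon is C-1 by definition.
This places the double bond between C-4 and C-5; an ethyl group at C-4.
Assembling the pieces gives 4-ethylhept-4-enoic acid.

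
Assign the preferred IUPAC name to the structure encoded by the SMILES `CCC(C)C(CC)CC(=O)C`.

4-ethyl-5-methylheptan-2-one

The longest chain bearing the carbonyl is 7 carbons long (heptane).
The principal characteristic group is a ketone (C=O on an internal carbon), named with the suffix -one.
Choose the numbering such that numbering from this end puts the carbonyl group at C-2 rather than C-6.
This places the carbonyl at C-2; an ethyl group at C-4; a methyl group at C-5.
Substituent prefixes are cited in alphabetical order (multiplying prefixes like di-/tri- are ignored for ordering).
The name is 4-ethyl-5-methylheptan-2-one.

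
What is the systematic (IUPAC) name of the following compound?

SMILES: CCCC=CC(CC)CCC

6-ethylnon-4-ene

The longest carbon chain that includes the multiple bond has 9 carbons, so the parent hydride is nonane.
A C=C double bond in the chain gives the infix -ene-.
Choose the numbering such that numbering from this end puts the double bond at C-4 rather than C-5.
With this numbering: the double bond between C-4 and C-5; an ethyl group at C-6.
Assembling the pieces gives 6-ethylnon-4-ene.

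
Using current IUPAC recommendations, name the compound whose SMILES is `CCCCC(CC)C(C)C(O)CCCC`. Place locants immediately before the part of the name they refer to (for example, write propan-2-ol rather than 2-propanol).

The longest carbon chain that includes the –OH group has 11 carbons, so the parent hydride is undecane.
An alcohol (–OH) is the principal characteristic group, giving the suffix -ol.
The numbering direction is chosen so that numbering from this end puts the hydroxyl group at C-5 rather than C-7.
That gives the hydroxyl at C-5; an ethyl group at C-7; a methyl group at C-6.
Substituent prefixes are cited in alphabetical order (multiplying prefixes like di-/tri- are ignored for ordering).
Putting it together: 7-ethyl-6-methylundecan-5-ol.

7-ethyl-6-methylundecan-5-ol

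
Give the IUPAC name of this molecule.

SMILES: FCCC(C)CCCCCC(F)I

1,9-difluoro-1-iodo-7-methylnonane

The longest continuous carbon chain has 9 atoms, so the parent hydride is nonane.
Choose the numbering such that the substituent locant set {1,1,7,9} is lower than {1,3,9,9} at the first point of difference.
This places fluoro groups at C-1 and C-9; an iodo group at C-1; a methyl group at C-7.
The substituents are ordered alphabetically, ignoring any di-/tri- multipliers.
Assembling the pieces gives 1,9-difluoro-1-iodo-7-methylnonane.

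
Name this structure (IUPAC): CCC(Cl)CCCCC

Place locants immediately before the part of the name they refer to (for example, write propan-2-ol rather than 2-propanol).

3-chlorooctane

The parent chain contains 8 carbons (octane).
Number the chain so that the substituent locant set {3} is lower than {6} at the first point of difference.
This places a chloro group at C-3.
Putting it together: 3-chlorooctane.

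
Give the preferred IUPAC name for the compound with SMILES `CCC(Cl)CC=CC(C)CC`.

The longest carbon chain that includes the multiple bond has 9 carbons, so the parent hydride is nonane.
A C=C double bond in the chain gives the infix -ene-.
Number the chain so that numbering from this end puts the double bond at C-4 rather than C-5.
That gives the double bond between C-4 and C-5; a chloro group at C-7; a methyl group at C-3.
Prefixes are listed alphabetically: chloro, methyl.
The name is 7-chloro-3-methylnon-4-ene.

7-chloro-3-methylnon-4-ene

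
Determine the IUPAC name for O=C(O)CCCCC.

hexanoic acid

The longest carbon chain that includes the –COOH group has 6 carbons, so the parent hydride is hexane.
The highest-priority functional group is a carboxylic acid (terminal –COOH), so the name ends in -oic acid.
The numbering direction is chosen so that the carboxylic acid carbon is C-1 by definition.
The name is hexanoic acid.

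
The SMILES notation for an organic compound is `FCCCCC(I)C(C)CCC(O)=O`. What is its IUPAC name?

The longest carbon chain that includes the –COOH group has 9 carbons, so the parent hydride is nonane.
The principal characteristic group is a carboxylic acid (terminal –COOH), named with the suffix -oic acid.
The numbering direction is chosen so that the carboxylic acid carbon is C-1 by definition.
That gives a fluoro group at C-9; an iodo group at C-5; a methyl group at C-4.
The substituents are ordered alphabetically, ignoring any di-/tri- multipliers.
The name is 9-fluoro-5-iodo-4-methylnonanoic acid.

9-fluoro-5-iodo-4-methylnonanoic acid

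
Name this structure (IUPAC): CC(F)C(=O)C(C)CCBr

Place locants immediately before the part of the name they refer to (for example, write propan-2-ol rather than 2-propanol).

The longest carbon chain that includes the carbonyl has 6 carbons, so the parent hydride is hexane.
The principal characteristic group is a ketone (C=O on an internal carbon), named with the suffix -one.
Number the chain so that numbering from this end puts the carbonyl group at C-3 rather than C-4.
That gives the carbonyl at C-3; a bromo group at C-6; a fluoro group at C-2; a methyl group at C-4.
The substituents are ordered alphabetically, ignoring any di-/tri- multipliers.
Assembling the pieces gives 6-bromo-2-fluoro-4-methylhexan-3-one.

6-bromo-2-fluoro-4-methylhexan-3-one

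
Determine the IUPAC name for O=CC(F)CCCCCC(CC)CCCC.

The longest chain bearing the –CHO group is 12 carbons long (dodecane).
The principal characteristic group is an aldehyde (terminal –CHO), named with the suffix -al.
Choose the numbering such that the aldehyde carbon is C-1 by definition.
With this numbering: an ethyl group at C-8; a fluoro group at C-2.
Substituent prefixes are cited in alphabetical order (multiplying prefixes like di-/tri- are ignored for ordering).
Putting it together: 8-ethyl-2-fluorododecanal.

8-ethyl-2-fluorododecanal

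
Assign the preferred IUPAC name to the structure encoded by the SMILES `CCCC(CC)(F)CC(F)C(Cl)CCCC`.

7-chloro-4-ethyl-4,6-difluoroundecane

The longest continuous carbon chain has 11 atoms, so the parent hydride is undecane.
The numbering direction is chosen so that the substituent locant set {4,4,6,7} is lower than {5,6,8,8} at the first point of difference.
This places a chloro group at C-7; an ethyl group at C-4; fluoro groups at C-4 and C-6.
Substituent prefixes are cited in alphabetical order (multiplying prefixes like di-/tri- are ignored for ordering).
Assembling the pieces gives 7-chloro-4-ethyl-4,6-difluoroundecane.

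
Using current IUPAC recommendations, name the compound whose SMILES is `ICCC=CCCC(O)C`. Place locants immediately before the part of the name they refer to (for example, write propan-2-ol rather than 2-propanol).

The longest chain bearing the –OH group and the multiple bond is 8 carbons long (octane).
The principal characteristic group is an alcohol (–OH), named with the suffix -ol.
A C=C double bond in the chain gives the infix -ene-.
Choose the numbering such that numbering from this end puts the hydroxyl group at C-2 rather than C-7.
This places the hydroxyl at C-2; the double bond between C-5 and C-6; an iodo group at C-8.
Putting it together: 8-iodooct-5-en-2-ol.

8-iodooct-5-en-2-ol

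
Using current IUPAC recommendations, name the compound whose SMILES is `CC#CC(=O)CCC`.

The longest chain bearing the carbonyl and the multiple bond is 7 carbons long (heptane).
A ketone (C=O on an internal carbon) is the principal characteristic group, giving the suffix -one.
There is one C≡C triple bond, indicated by the ending -yne.
Number the chain so that numbering from this end puts the triple bond at C-2 rather than C-5.
With this numbering: the carbonyl at C-4; the triple bond between C-2 and C-3.
Assembling the pieces gives hept-2-yn-4-one.

hept-2-yn-4-one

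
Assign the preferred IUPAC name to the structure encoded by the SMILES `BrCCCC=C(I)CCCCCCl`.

1-bromo-10-chloro-5-iododec-4-ene

The longest chain bearing the multiple bond is 10 carbons long (decane).
The chain contains a C=C double bond, so the unsaturation ending is -ene.
Number the chain so that numbering from this end puts the double bond at C-4 rather than C-6.
That gives the double bond between C-4 and C-5; a bromo group at C-1; a chloro group at C-10; an iodo group at C-5.
The substituents are ordered alphabetically, ignoring any di-/tri- multipliers.
The name is 1-bromo-10-chloro-5-iododec-4-ene.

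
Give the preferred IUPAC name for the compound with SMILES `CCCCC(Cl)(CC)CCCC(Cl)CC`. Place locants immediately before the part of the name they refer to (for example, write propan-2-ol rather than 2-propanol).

3,7-dichloro-7-ethylundecane

The longest carbon chain is 11 atoms: the parent is undecane.
The numbering direction is chosen so that the substituent locant set {3,7,7} is lower than {5,5,9} at the first point of difference.
This places chloro groups at C-3 and C-7; an ethyl group at C-7.
Prefixes are listed alphabetically: chloro, ethyl.
Putting it together: 3,7-dichloro-7-ethylundecane.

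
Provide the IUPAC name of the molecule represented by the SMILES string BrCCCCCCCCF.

1-bromo-8-fluorooctane

The longest continuous carbon chain has 8 atoms, so the parent hydride is octane.
The numbering direction is chosen so that the locant sets are identical either way, so the alphabetically earlier bromo substituent takes the lower locant (1 rather than 8).
With this numbering: a bromo group at C-1; a fluoro group at C-8.
Prefixes are listed alphabetically: bromo, fluoro.
The name is 1-bromo-8-fluorooctane.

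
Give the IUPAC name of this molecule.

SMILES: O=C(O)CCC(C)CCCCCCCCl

The longest chain bearing the –COOH group is 11 carbons long (undecane).
The principal characteristic group is a carboxylic acid (terminal –COOH), named with the suffix -oic acid.
Choose the numbering such that the carboxylic acid carbon is C-1 by definition.
This places a chloro group at C-11; a methyl group at C-4.
Prefixes are listed alphabetically: chloro, methyl.
The name is 11-chloro-4-methylundecanoic acid.

11-chloro-4-methylundecanoic acid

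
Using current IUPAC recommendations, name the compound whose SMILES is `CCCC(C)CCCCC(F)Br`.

The longest carbon chain is 9 atoms: the parent is nonane.
Choose the numbering such that the substituent locant set {1,1,6} is lower than {4,9,9} at the first point of difference.
With this numbering: a bromo group at C-1; a fluoro group at C-1; a methyl group at C-6.
The substituents are ordered alphabetically, ignoring any di-/tri- multipliers.
The name is 1-bromo-1-fluoro-6-methylnonane.

1-bromo-1-fluoro-6-methylnonane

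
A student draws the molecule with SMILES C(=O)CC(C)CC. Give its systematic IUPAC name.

The longest carbon chain that includes the –CHO group has 5 carbons, so the parent hydride is pentane.
An aldehyde (terminal –CHO) is the principal characteristic group, giving the suffix -al.
Number the chain so that the aldehyde carbon is C-1 by definition.
With this numbering: a methyl group at C-3.
Putting it together: 3-methylpentanal.

3-methylpentanal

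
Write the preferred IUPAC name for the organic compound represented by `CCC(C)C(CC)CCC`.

The longest continuous carbon chain has 7 atoms, so the parent hydride is heptane.
Choose the numbering such that the substituent locant set {3,4} is lower than {4,5} at the first point of difference.
This places an ethyl group at C-4; a methyl group at C-3.
The substituents are ordered alphabetically, ignoring any di-/tri- multipliers.
Putting it together: 4-ethyl-3-methylheptane.

4-ethyl-3-methylheptane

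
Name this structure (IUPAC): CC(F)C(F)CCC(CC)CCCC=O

5-ethyl-8,9-difluorodecanal

The longest carbon chain that includes the –CHO group has 10 carbons, so the parent hydride is decane.
The highest-priority functional group is an aldehyde (terminal –CHO), so the name ends in -al.
Choose the numbering such that the aldehyde carbon is C-1 by definition.
This places an ethyl group at C-5; fluoro groups at C-8 and C-9.
The substituents are ordered alphabetically, ignoring any di-/tri- multipliers.
Putting it together: 5-ethyl-8,9-difluorodecanal.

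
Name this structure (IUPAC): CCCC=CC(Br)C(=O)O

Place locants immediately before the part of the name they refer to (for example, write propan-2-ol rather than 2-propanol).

2-bromohept-3-enoic acid

The longest chain bearing the –COOH group and the multiple bond is 7 carbons long (heptane).
The principal characteristic group is a carboxylic acid (terminal –COOH), named with the suffix -oic acid.
The chain contains a C=C double bond, so the unsaturation ending is -ene.
The numbering direction is chosen so that the carboxylic acid carbon is C-1 by definition.
With this numbering: the double bond between C-3 and C-4; a bromo group at C-2.
Assembling the pieces gives 2-bromohept-3-enoic acid.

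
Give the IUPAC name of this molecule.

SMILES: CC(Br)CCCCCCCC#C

The longest carbon chain that includes the multiple bond has 11 carbons, so the parent hydride is undecane.
There is one C≡C triple bond, indicated by the ending -yne.
Number the chain so that numbering from this end puts the triple bond at C-1 rather than C-10.
This places the triple bond between C-1 and C-2; a bromo group at C-10.
The name is 10-bromoundec-1-yne.

10-bromoundec-1-yne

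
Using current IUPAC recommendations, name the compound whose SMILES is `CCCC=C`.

pent-1-ene

Counting along the main chain through the multiple bond gives 5 carbons: the parent is pentane.
A C=C double bond in the chain gives the infix -ene-.
Number the chain so that numbering from this end puts the double bond at C-1 rather than C-4.
This places the double bond between C-1 and C-2.
Putting it together: pent-1-ene.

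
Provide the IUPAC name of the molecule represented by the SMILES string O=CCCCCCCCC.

nonanal

The longest carbon chain that includes the –CHO group has 9 carbons, so the parent hydride is nonane.
An aldehyde (terminal –CHO) is the principal characteristic group, giving the suffix -al.
Choose the numbering such that the aldehyde carbon is C-1 by definition.
Assembling the pieces gives nonanal.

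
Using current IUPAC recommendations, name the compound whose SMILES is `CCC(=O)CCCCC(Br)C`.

The longest chain bearing the carbonyl is 9 carbons long (nonane).
A ketone (C=O on an internal carbon) is the principal characteristic group, giving the suffix -one.
Choose the numbering such that numbering from this end puts the carbonyl group at C-3 rather than C-7.
That gives the carbonyl at C-3; a bromo group at C-8.
Assembling the pieces gives 8-bromononan-3-one.

8-bromononan-3-one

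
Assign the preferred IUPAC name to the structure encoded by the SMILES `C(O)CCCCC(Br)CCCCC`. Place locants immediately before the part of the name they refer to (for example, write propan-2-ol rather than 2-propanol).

Counting along the main chain through the –OH group gives 11 carbons: the parent is undecane.
An alcohol (–OH) is the principal characteristic group, giving the suffix -ol.
Choose the numbering such that numbering from this end puts the hydroxyl group at C-1 rather than C-11.
With this numbering: the hydroxyl at C-1; a bromo group at C-6.
Assembling the pieces gives 6-bromoundecan-1-ol.

6-bromoundecan-1-ol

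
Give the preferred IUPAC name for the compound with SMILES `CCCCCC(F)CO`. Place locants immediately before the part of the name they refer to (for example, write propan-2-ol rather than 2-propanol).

The longest chain bearing the –OH group is 7 carbons long (heptane).
The principal characteristic group is an alcohol (–OH), named with the suffix -ol.
Number the chain so that numbering from this end puts the hydroxyl group at C-1 rather than C-7.
That gives the hydroxyl at C-1; a fluoro group at C-2.
Assembling the pieces gives 2-fluoroheptan-1-ol.

2-fluoroheptan-1-ol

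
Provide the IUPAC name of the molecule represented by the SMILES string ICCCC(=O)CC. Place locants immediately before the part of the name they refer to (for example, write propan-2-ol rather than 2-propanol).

The longest chain bearing the carbonyl is 6 carbons long (hexane).
A ketone (C=O on an internal carbon) is the principal characteristic group, giving the suffix -one.
The numbering direction is chosen so that numbering from this end puts the carbonyl group at C-3 rather than C-4.
With this numbering: the carbonyl at C-3; an iodo group at C-6.
The name is 6-iodohexan-3-one.

6-iodohexan-3-one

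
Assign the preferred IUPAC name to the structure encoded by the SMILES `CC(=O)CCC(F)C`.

The longest carbon chain that includes the carbonyl has 6 carbons, so the parent hydride is hexane.
A ketone (C=O on an internal carbon) is the principal characteristic group, giving the suffix -one.
Choose the numbering such that numbering from this end puts the carbonyl group at C-2 rather than C-5.
That gives the carbonyl at C-2; a fluoro group at C-5.
The name is 5-fluorohexan-2-one.

5-fluorohexan-2-one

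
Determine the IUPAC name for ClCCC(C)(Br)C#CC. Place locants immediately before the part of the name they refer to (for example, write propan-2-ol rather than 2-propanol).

4-bromo-6-chloro-4-methylhex-2-yne

The longest carbon chain that includes the multiple bond has 6 carbons, so the parent hydride is hexane.
A C≡C triple bond in the chain gives the infix -yne-.
Choose the numbering such that numbering from this end puts the triple bond at C-2 rather than C-4.
This places the triple bond between C-2 and C-3; a bromo group at C-4; a chloro group at C-6; a methyl group at C-4.
Prefixes are listed alphabetically: bromo, chloro, methyl.
The name is 4-bromo-6-chloro-4-methylhex-2-yne.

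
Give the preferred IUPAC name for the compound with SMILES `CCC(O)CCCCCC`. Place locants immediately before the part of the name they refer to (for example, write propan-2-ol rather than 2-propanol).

The longest carbon chain that includes the –OH group has 9 carbons, so the parent hydride is nonane.
The principal characteristic group is an alcohol (–OH), named with the suffix -ol.
Number the chain so that numbering from this end puts the hydroxyl group at C-3 rather than C-7.
This places the hydroxyl at C-3.
The name is nonan-3-ol.

nonan-3-ol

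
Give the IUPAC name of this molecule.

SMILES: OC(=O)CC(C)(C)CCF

5-fluoro-3,3-dimethylpentanoic acid

The longest chain bearing the –COOH group is 5 carbons long (pentane).
The highest-priority functional group is a carboxylic acid (terminal –COOH), so the name ends in -oic acid.
Number the chain so that the carboxylic acid carbon is C-1 by definition.
That gives a fluoro group at C-5; two methyl groups at C-3.
Substituent prefixes are cited in alphabetical order (multiplying prefixes like di-/tri- are ignored for ordering).
Putting it together: 5-fluoro-3,3-dimethylpentanoic acid.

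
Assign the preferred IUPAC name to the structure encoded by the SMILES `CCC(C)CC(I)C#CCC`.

5-iodo-7-methylnon-3-yne

Counting along the main chain through the multiple bond gives 9 carbons: the parent is nonane.
There is one C≡C triple bond, indicated by the ending -yne.
Number the chain so that numbering from this end puts the triple bond at C-3 rather than C-6.
That gives the triple bond between C-3 and C-4; an iodo group at C-5; a methyl group at C-7.
The substituents are ordered alphabetically, ignoring any di-/tri- multipliers.
The name is 5-iodo-7-methylnon-3-yne.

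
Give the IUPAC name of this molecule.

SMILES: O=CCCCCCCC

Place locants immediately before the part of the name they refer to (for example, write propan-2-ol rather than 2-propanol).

The longest chain bearing the –CHO group is 8 carbons long (octane).
An aldehyde (terminal –CHO) is the principal characteristic group, giving the suffix -al.
Choose the numbering such that the aldehyde carbon is C-1 by definition.
The name is octanal.

octanal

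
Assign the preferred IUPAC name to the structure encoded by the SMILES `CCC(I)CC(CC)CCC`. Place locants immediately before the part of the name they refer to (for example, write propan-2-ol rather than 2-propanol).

5-ethyl-3-iodooctane

The parent chain contains 8 carbons (octane).
The numbering direction is chosen so that the substituent locant set {3,5} is lower than {4,6} at the first point of difference.
This places an ethyl group at C-5; an iodo group at C-3.
Substituent prefixes are cited in alphabetical order (multiplying prefixes like di-/tri- are ignored for ordering).
The name is 5-ethyl-3-iodooctane.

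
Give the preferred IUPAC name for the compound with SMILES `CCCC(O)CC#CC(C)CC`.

8-methyldec-6-yn-4-ol

The longest chain bearing the –OH group and the multiple bond is 10 carbons long (decane).
The highest-priority functional group is an alcohol (–OH), so the name ends in -ol.
There is one C≡C triple bond, indicated by the ending -yne.
Number the chain so that numbering from this end puts the hydroxyl group at C-4 rather than C-7.
That gives the hydroxyl at C-4; the triple bond between C-6 and C-7; a methyl group at C-8.
The name is 8-methyldec-6-yn-4-ol.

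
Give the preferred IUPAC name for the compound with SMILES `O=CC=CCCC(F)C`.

6-fluorohept-2-enal

The longest chain bearing the –CHO group and the multiple bond is 7 carbons long (heptane).
The principal characteristic group is an aldehyde (terminal –CHO), named with the suffix -al.
The chain contains a C=C double bond, so the unsaturation ending is -ene.
The numbering direction is chosen so that the aldehyde carbon is C-1 by definition.
That gives the double bond between C-2 and C-3; a fluoro group at C-6.
Putting it together: 6-fluorohept-2-enal.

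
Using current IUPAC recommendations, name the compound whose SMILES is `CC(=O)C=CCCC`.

The longest carbon chain that includes the carbonyl and the multiple bond has 7 carbons, so the parent hydride is heptane.
The highest-priority functional group is a ketone (C=O on an internal carbon), so the name ends in -one.
A C=C double bond in the chain gives the infix -ene-.
The numbering direction is chosen so that numbering from this end puts the carbonyl group at C-2 rather than C-6.
That gives the carbonyl at C-2; the double bond between C-3 and C-4.
Assembling the pieces gives hept-3-en-2-one.

hept-3-en-2-one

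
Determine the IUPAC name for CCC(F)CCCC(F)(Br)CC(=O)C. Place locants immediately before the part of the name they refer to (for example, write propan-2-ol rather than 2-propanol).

4-bromo-4,8-difluorodecan-2-one

Counting along the main chain through the carbonyl gives 10 carbons: the parent is decane.
The highest-priority functional group is a ketone (C=O on an internal carbon), so the name ends in -one.
Choose the numbering such that numbering from this end puts the carbonyl group at C-2 rather than C-9.
With this numbering: the carbonyl at C-2; a bromo group at C-4; fluoro groups at C-4 and C-8.
Substituent prefixes are cited in alphabetical order (multiplying prefixes like di-/tri- are ignored for ordering).
The name is 4-bromo-4,8-difluorodecan-2-one.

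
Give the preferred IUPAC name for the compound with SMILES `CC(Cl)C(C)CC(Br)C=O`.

2-bromo-5-chloro-4-methylhexanal

The longest chain bearing the –CHO group is 6 carbons long (hexane).
An aldehyde (terminal –CHO) is the principal characteristic group, giving the suffix -al.
Choose the numbering such that the aldehyde carbon is C-1 by definition.
This places a bromo group at C-2; a chloro group at C-5; a methyl group at C-4.
Substituent prefixes are cited in alphabetical order (multiplying prefixes like di-/tri- are ignored for ordering).
Putting it together: 2-bromo-5-chloro-4-methylhexanal.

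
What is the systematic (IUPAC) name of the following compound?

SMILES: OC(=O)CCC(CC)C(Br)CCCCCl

5-bromo-9-chloro-4-ethylnonanoic acid

The longest carbon chain that includes the –COOH group has 9 carbons, so the parent hydride is nonane.
The principal characteristic group is a carboxylic acid (terminal –COOH), named with the suffix -oic acid.
Number the chain so that the carboxylic acid carbon is C-1 by definition.
This places a bromo group at C-5; a chloro group at C-9; an ethyl group at C-4.
The substituents are ordered alphabetically, ignoring any di-/tri- multipliers.
Putting it together: 5-bromo-9-chloro-4-ethylnonanoic acid.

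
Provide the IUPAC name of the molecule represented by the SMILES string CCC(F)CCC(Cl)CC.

3-chloro-6-fluorooctane

The longest carbon chain is 8 atoms: the parent is octane.
The numbering direction is chosen so that the locant sets are identical either way, so the alphabetically earlier chloro substituent takes the lower locant (3 rather than 6).
With this numbering: a chloro group at C-3; a fluoro group at C-6.
Prefixes are listed alphabetically: chloro, fluoro.
Assembling the pieces gives 3-chloro-6-fluorooctane.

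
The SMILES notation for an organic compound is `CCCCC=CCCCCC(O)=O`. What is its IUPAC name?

The longest chain bearing the –COOH group and the multiple bond is 11 carbons long (undecane).
The highest-priority functional group is a carboxylic acid (terminal –COOH), so the name ends in -oic acid.
There is one C=C double bond, indicated by the ending -ene.
The numbering direction is chosen so that the carboxylic acid carbon is C-1 by definition.
With this numbering: the double bond between C-6 and C-7.
Assembling the pieces gives undec-6-enoic acid.

undec-6-enoic acid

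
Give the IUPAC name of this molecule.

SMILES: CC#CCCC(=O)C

Counting along the main chain through the carbonyl and the multiple bond gives 7 carbons: the parent is heptane.
The highest-priority functional group is a ketone (C=O on an internal carbon), so the name ends in -one.
The chain contains a C≡C triple bond, so the unsaturation ending is -yne.
Choose the numbering such that numbering from this end puts the carbonyl group at C-2 rather than C-6.
With this numbering: the carbonyl at C-2; the triple bond between C-5 and C-6.
Putting it together: hept-5-yn-2-one.

hept-5-yn-2-one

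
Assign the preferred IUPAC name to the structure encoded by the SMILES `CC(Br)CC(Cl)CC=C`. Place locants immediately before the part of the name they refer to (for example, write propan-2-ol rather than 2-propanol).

The longest carbon chain that includes the multiple bond has 7 carbons, so the parent hydride is heptane.
There is one C=C double bond, indicated by the ending -ene.
Choose the numbering such that numbering from this end puts the double bond at C-1 rather than C-6.
This places the double bond between C-1 and C-2; a bromo group at C-6; a chloro group at C-4.
Substituent prefixes are cited in alphabetical order (multiplying prefixes like di-/tri- are ignored for ordering).
Putting it together: 6-bromo-4-chlorohept-1-ene.

6-bromo-4-chlorohept-1-ene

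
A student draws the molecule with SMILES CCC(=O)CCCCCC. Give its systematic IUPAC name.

The longest carbon chain that includes the carbonyl has 9 carbons, so the parent hydride is nonane.
A ketone (C=O on an internal carbon) is the principal characteristic group, giving the suffix -one.
The numbering direction is chosen so that numbering from this end puts the carbonyl group at C-3 rather than C-7.
This places the carbonyl at C-3.
Putting it together: nonan-3-one.

nonan-3-one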